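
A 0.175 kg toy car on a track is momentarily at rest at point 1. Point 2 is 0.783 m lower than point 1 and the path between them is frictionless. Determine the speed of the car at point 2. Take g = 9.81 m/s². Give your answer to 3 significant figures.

Energy conservation between the two points: mgh = ½mv²
v = √(2gh) = √(2 × 9.81 × 0.783) = √15.362 = 3.919 m/s

v = 3.92 m/s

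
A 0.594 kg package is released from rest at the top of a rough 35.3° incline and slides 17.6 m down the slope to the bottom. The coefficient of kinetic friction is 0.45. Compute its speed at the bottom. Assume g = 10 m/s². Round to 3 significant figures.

Energy: mgh = ½mv² + W_f, with h = L sinθ and W_f = μ_k (mg cosθ) L
mgh = mgL sinθ = (0.594)(10)(17.6)sin35.3° = 60.412 J
W_f = μ_k mg cosθ · L = (0.45)(0.594)(10)cos35.3°·17.6 = 38.40 J
½mv² = 60.412 − 38.40 = 22.017 J
v = √(2 × 22.017/0.594) = 8.610 m/s

v = 8.61 m/s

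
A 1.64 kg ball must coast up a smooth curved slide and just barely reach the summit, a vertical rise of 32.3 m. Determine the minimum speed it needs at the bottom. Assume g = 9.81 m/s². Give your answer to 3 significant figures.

v = 25.2 m/s

At the top it is momentarily at rest, so all KE converts to PE: ½mv² = mgh
v = √(2gh) = √(2 × 9.81 × 32.3) = 25.17 m/s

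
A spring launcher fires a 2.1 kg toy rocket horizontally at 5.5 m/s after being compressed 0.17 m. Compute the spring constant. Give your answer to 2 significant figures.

½kx² = ½mv²
k = mv²/x² = (2.1)(5.5)²/(0.17)² = 2198 N/m

k = 2200 N/m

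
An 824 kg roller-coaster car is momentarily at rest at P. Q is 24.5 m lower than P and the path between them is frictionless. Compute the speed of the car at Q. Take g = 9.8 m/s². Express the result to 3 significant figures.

Mechanical energy is conserved (no friction): mgh = ½mv²
v = √(2gh) = √(2 × 9.8 × 24.5) = √480.20 = 21.91 m/s

v = 21.9 m/s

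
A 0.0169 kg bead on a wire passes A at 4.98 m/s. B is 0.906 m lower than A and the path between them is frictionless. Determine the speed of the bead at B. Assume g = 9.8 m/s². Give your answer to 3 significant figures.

By conservation of mechanical energy, ½mv₀² + mgh = ½mv²
v² = v₀² + 2gh = (4.98)² + 2(9.8)(0.906) = 42.558
v = √42.558 = 6.524 m/s

v = 6.52 m/s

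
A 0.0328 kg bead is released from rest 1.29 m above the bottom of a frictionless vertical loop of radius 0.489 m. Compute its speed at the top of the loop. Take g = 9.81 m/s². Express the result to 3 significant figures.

v = 2.47 m/s

Energy conservation: mgh = ½mv_top² + mg(2r)
v_top² = 2g(h − 2r) = 2(9.81)(1.29 − 0.9780) = 6.121
v_top = 2.474 m/s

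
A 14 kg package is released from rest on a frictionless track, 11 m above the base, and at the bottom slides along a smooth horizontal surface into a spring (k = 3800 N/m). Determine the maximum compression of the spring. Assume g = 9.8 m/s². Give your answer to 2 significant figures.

x = 0.89 m

At max compression the package is momentarily at rest: mgh = ½kx²
x = √(2mgh/k) = √(2 × 14 × 9.8 × 11 / 3800) = 0.8912 m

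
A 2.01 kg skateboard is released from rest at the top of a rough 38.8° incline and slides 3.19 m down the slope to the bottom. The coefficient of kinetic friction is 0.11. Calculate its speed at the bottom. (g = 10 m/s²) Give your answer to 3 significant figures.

Taking the bottom as reference, mgh = ½mv² + μ_k N L with h = L sinθ, N = mg cosθ:
mgh = mgL sinθ = (2.01)(10)(3.19)sin38.8° = 40.177 J
W_f = μ_k mg cosθ · L = (0.11)(2.01)(10)cos38.8°·3.19 = 5.497 J
½mv² = 40.177 − 5.497 = 34.680 J
v = √(2 × 34.680/2.01) = 5.874 m/s

v = 5.87 m/s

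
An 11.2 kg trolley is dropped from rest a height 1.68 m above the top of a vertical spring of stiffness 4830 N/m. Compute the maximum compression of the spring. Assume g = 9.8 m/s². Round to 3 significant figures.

Measuring PE from the top of the relaxed spring, at max compression the trolley has dropped H + x with zero KE, so:
mg(H + x) = ½kx²
½(4830)x² − (11.2)(9.8)x − (11.2)(9.8)(1.68) = 0
2415x² − 109.8x − 184.4 = 0
x = [109.8 + √(12047 + 1.7813e+06)]/(2 × 2415) = 0.3000 m

x = 0.300 m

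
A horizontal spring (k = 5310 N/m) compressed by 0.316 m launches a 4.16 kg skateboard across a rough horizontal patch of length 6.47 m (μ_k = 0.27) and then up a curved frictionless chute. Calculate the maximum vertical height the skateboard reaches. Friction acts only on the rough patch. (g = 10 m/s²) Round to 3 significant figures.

h = 4.63 m

Spring energy: E₀ = ½kx² = ½(5310)(0.316)² = 265.12 J
Friction: W_f = μ_k mg d = (0.27)(4.16)(10)(6.47) = 72.67 J
Energy at base of ramp: E = 265.12 − 72.67 = 192.45 J
At max height all remaining energy is PE: mgh = E ⇒ h = E/(mg) = 192.45/(4.16 × 10) = 4.626 m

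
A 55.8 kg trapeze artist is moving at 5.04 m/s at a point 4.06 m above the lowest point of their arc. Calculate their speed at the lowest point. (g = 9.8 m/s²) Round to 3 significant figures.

v = 10.2 m/s

Mechanical energy is conserved (no friction): ½mv₀² + mgh = ½mv²
v² = v₀² + 2gh = (5.04)² + 2(9.8)(4.06) = 104.98
v = √104.98 = 10.25 m/s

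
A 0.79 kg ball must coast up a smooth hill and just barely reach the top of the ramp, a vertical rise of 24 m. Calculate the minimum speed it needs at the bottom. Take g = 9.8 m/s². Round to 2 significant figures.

v = 22 m/s

At the top it is momentarily at rest, so all KE converts to PE: ½mv² = mgh
v = √(2gh) = √(2 × 9.8 × 24) = 21.69 m/s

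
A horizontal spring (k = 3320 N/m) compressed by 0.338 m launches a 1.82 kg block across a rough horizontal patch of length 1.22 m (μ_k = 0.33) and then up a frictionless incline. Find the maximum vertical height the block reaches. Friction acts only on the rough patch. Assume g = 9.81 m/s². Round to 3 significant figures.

Spring energy: E₀ = ½kx² = ½(3320)(0.338)² = 189.65 J
Friction: W_f = μ_k mg d = (0.33)(1.82)(9.81)(1.22) = 7.188 J
Energy at base of ramp: E = 189.65 − 7.188 = 182.46 J
At max height all remaining energy is PE: mgh = E ⇒ h = E/(mg) = 182.46/(1.82 × 9.81) = 10.22 m

h = 10.2 m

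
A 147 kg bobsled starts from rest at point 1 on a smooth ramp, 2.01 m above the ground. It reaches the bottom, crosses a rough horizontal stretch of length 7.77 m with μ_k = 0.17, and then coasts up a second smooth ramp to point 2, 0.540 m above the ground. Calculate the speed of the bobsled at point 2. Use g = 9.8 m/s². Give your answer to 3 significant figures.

Energy at 1: mgh₁ = (147)(9.8)(2.01) = 2895.6 J
Friction loss: W_f = μ_k mg d = 1903 J
At 2: ½mv² + mgh₂ = mgh₁ − W_f
½mv² = 2895.6 − 1903 − 777.92 = 214.79 J
v = √(2 × 214.79/147) = 1.709 m/s

v = 1.71 m/s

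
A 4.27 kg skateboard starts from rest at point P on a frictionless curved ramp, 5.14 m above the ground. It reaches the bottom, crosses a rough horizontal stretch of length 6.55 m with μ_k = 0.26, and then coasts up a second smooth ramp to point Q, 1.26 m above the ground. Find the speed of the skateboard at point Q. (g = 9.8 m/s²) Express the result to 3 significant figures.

v = 6.53 m/s

Energy at P: mgh₁ = (4.27)(9.8)(5.14) = 215.09 J
Friction loss: W_f = μ_k mg d = 71.26 J
At Q: ½mv² + mgh₂ = mgh₁ − W_f
½mv² = 215.09 − 71.26 − 52.726 = 91.099 J
v = √(2 × 91.099/4.27) = 6.532 m/s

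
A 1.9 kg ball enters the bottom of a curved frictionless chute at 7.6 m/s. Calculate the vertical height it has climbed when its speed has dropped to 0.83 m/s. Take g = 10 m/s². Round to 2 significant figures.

Energy balance between the two points: ½mv₁² = ½mv₂² + mgh
h = (v₁² − v₂²)/(2g) = (7.6² − 0.83²)/(2 × 10) = 2.854 m

h = 2.9 m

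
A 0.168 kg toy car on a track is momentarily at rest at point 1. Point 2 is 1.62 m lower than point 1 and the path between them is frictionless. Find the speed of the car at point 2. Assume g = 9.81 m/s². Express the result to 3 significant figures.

v = 5.64 m/s

Equating total energy at the two states: mgh = ½mv²
The mass cancels from both sides.
v = √(2gh) = √(2 × 9.81 × 1.62) = √31.784 = 5.638 m/s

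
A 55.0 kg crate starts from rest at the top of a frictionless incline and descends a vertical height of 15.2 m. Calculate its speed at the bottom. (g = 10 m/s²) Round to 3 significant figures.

v = 17.4 m/s

Energy conservation between the two points: mgh = ½mv²
The mass cancels from both sides.
v = √(2gh) = √(2 × 10 × 15.2) = √304.00 = 17.44 m/s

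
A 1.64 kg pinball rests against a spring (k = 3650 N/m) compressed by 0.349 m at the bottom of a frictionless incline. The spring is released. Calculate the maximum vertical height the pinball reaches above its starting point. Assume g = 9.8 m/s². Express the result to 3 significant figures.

All spring PE becomes gravitational PE at the highest point: ½kx² = mgh
h = kx²/(2mg) = (3650)(0.349)²/(2 × 1.64 × 9.8) = 13.83 m

h = 13.8 m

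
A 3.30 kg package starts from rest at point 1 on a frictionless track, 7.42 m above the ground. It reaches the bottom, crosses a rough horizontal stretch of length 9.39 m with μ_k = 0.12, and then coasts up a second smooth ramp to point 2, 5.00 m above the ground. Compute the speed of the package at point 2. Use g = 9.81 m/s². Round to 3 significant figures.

v = 5.04 m/s

Energy at 1: mgh₁ = (3.30)(9.81)(7.42) = 240.21 J
Friction loss: W_f = μ_k mg d = 36.48 J
At 2: ½mv² + mgh₂ = mgh₁ − W_f
½mv² = 240.21 − 36.48 − 161.86 = 41.865 J
v = √(2 × 41.865/3.30) = 5.037 m/s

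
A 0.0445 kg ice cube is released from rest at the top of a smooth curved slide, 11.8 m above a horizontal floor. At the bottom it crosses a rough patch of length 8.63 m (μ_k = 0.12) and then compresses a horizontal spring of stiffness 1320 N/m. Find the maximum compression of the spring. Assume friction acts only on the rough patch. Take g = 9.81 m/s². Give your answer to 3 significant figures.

x = 0.0844 m

Initial energy: E₁ = mgh = (0.0445)(9.81)(11.8) = 5.1512 J
Friction removes W_f = μ_k mg d = (0.12)(0.0445)(9.81)(8.63) = 0.4521 J
Energy reaching the spring: E = 5.1512 − 0.4521 = 4.6991 J
At max compression ½kx² = E ⇒ x = √(2E/k) = √(2 × 4.6991/1320) = 0.08438 m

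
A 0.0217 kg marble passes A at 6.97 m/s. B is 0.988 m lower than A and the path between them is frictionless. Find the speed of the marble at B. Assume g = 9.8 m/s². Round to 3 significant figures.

Energy conservation between the two points: ½mv₀² + mgh = ½mv²
v² = v₀² + 2gh = (6.97)² + 2(9.8)(0.988) = 67.946
v = √67.946 = 8.243 m/s

v = 8.24 m/s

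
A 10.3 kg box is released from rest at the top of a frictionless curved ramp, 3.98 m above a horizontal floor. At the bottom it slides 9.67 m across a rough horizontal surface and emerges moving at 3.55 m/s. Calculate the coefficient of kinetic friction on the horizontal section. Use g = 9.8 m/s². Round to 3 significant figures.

μ_k = 0.345

Applying the work–energy principle:
mgh = ½mv² + μ_k m g d
mgh = 401.74 J; ½mv² = 64.903 J
W_f = 401.74 − 64.903 = 336.8 J
μ_k = W_f/(mg·d) = 336.8/(100.9 × 9.67) = 0.3451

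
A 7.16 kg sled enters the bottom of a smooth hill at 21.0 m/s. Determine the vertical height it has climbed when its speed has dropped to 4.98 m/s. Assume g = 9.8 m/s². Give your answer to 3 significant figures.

h = 21.2 m

Energy balance between the two points: ½mv₁² = ½mv₂² + mgh
h = (v₁² − v₂²)/(2g) = (21.0² − 4.98²)/(2 × 9.8) = 21.23 m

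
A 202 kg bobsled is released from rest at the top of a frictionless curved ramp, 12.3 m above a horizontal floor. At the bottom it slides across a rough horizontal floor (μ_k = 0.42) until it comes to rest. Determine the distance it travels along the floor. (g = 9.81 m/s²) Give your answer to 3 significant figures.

d = 29.3 m

Energy bookkeeping (friction removes W_f = μ_k N d):
At rest all PE has been dissipated by friction: mgh = μ_k m g d
d = h/μ_k = 12.3/0.42 = 29.29 m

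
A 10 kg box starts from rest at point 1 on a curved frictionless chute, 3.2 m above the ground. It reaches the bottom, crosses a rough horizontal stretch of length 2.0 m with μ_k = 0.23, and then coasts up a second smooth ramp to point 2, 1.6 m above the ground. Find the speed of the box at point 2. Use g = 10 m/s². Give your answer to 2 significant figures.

Energy at 1: mgh₁ = (10)(10)(3.2) = 320.00 J
Friction loss: W_f = μ_k mg d = 46.00 J
At 2: ½mv² + mgh₂ = mgh₁ − W_f
½mv² = 320.00 − 46.00 − 160.00 = 114.00 J
v = √(2 × 114.00/10) = 4.775 m/s

v = 4.8 m/s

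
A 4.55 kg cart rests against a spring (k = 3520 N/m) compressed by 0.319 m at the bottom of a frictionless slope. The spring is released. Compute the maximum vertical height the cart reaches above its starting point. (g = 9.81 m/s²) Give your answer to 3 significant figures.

At maximum height the cart is at rest, so ½kx² = mgh
h = kx²/(2mg) = (3520)(0.319)²/(2 × 4.55 × 9.81) = 4.012 m

h = 4.01 m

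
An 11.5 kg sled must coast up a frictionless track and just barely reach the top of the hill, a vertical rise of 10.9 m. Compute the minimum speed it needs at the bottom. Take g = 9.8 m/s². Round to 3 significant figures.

At the top it is momentarily at rest, so all KE converts to PE: ½mv² = mgh
v = √(2gh) = √(2 × 9.8 × 10.9) = 14.62 m/s

v = 14.6 m/s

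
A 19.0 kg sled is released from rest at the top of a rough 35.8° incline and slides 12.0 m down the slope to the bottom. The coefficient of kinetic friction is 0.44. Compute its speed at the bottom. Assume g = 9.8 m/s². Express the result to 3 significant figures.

v = 7.32 m/s

Work–energy: mg(L sinθ) − μ_k(mg cosθ)L = ½mv²
mgh = mgL sinθ = (19.0)(9.8)(12.0)sin35.8° = 1307.0 J
W_f = μ_k mg cosθ · L = (0.44)(19.0)(9.8)cos35.8°·12.0 = 797.4 J
½mv² = 1307.0 − 797.4 = 509.64 J
v = √(2 × 509.64/19.0) = 7.324 m/s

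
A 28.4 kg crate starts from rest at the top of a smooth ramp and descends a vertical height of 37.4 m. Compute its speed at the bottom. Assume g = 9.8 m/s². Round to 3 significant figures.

Mechanical energy is conserved (no friction): mgh = ½mv²
The mass cancels from both sides.
v = √(2gh) = √(2 × 9.8 × 37.4) = √733.04 = 27.07 m/s

v = 27.1 m/s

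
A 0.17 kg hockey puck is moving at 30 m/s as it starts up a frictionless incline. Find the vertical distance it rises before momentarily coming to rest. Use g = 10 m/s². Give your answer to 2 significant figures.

Setting KE at the bottom equal to PE gained: ½mv² = mgh
h = v²/(2g) = 30²/(2 × 10) = 45.00 m

h = 45 m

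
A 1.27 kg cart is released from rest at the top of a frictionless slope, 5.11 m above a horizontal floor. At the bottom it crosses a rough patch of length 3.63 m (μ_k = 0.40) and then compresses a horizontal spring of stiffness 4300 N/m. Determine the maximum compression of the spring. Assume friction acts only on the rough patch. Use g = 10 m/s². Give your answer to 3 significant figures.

x = 0.147 m

Initial energy: E₁ = mgh = (1.27)(10)(5.11) = 64.897 J
Friction removes W_f = μ_k mg d = (0.40)(1.27)(10)(3.63) = 18.44 J
Energy reaching the spring: E = 64.897 − 18.44 = 46.457 J
At max compression ½kx² = E ⇒ x = √(2E/k) = √(2 × 46.457/4300) = 0.1470 m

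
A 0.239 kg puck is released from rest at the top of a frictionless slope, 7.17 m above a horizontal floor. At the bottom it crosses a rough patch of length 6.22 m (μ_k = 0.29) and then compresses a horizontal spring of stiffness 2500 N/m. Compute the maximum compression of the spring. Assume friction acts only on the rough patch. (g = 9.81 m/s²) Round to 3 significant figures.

x = 0.100 m

Initial energy: E₁ = mgh = (0.239)(9.81)(7.17) = 16.811 J
Friction removes W_f = μ_k mg d = (0.29)(0.239)(9.81)(6.22) = 4.229 J
Energy reaching the spring: E = 16.811 − 4.229 = 12.582 J
At max compression ½kx² = E ⇒ x = √(2E/k) = √(2 × 12.582/2500) = 0.1003 m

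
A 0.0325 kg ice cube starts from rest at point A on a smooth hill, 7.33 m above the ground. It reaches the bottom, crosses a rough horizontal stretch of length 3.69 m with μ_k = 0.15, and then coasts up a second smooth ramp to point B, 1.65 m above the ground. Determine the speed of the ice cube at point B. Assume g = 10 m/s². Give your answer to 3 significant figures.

Energy at A: mgh₁ = (0.0325)(10)(7.33) = 2.3822 J
Friction loss: W_f = μ_k mg d = 0.1799 J
At B: ½mv² + mgh₂ = mgh₁ − W_f
½mv² = 2.3822 − 0.1799 − 0.53625 = 1.6661 J
v = √(2 × 1.6661/0.0325) = 10.13 m/s

v = 10.1 m/s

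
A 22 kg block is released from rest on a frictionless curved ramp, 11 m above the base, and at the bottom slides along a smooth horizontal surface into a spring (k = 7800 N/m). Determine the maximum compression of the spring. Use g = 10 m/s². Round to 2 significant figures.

Gravitational PE at the top equals spring PE at max compression: mgh = ½kx²
x = √(2mgh/k) = √(2 × 22 × 10 × 11 / 7800) = 0.7877 m

x = 0.79 m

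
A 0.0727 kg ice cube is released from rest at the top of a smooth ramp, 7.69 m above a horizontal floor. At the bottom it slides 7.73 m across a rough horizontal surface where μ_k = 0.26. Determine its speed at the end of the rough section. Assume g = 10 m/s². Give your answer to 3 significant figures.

v = 10.7 m/s

Applying the work–energy principle:
mgh = ½mv² + μ_k m g d
W_f = μ_k mg d = (0.26)(0.0727)(10)(7.73) = 1.461 J
½mv² = mgh − W_f = 5.5906 − 1.461 = 4.1295 J
v = √(2 × 4.1295/0.0727) = 10.66 m/s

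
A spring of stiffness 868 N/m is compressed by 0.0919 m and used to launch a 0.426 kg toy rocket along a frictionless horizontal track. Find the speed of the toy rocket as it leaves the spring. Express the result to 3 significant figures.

The toy rocket leaves the spring when the spring is at natural length, so ½kx² = ½mv²
v = x√(k/m) = 0.0919 × √(868/0.426) = 4.148 m/s

v = 4.15 m/s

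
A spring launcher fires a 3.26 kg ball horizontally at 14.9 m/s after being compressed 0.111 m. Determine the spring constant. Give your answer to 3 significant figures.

Spring PE at full compression equals KE at release: ½kx² = ½mv²
k = mv²/x² = (3.26)(14.9)²/(0.111)² = 58741 N/m

k = 58700 N/m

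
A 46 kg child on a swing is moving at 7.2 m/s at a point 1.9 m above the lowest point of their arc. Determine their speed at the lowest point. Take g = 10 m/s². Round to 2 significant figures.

v = 9.5 m/s

Energy conservation between the two points: ½mv₀² + mgh = ½mv²
v² = v₀² + 2gh = (7.2)² + 2(10)(1.9) = 89.840
v = √89.840 = 9.478 m/s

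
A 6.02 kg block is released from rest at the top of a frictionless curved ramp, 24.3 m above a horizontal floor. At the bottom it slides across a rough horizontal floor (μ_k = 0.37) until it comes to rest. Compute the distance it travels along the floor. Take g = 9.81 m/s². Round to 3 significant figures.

Applying the work–energy principle:
At rest all PE has been dissipated by friction: mgh = μ_k m g d
d = h/μ_k = 24.3/0.37 = 65.68 m

d = 65.7 m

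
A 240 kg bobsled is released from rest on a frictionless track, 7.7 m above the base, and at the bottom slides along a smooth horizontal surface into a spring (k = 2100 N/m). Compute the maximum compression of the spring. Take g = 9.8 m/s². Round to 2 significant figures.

At max compression the bobsled is momentarily at rest: mgh = ½kx²
x = √(2mgh/k) = √(2 × 240 × 9.8 × 7.7 / 2100) = 4.153 m

x = 4.2 m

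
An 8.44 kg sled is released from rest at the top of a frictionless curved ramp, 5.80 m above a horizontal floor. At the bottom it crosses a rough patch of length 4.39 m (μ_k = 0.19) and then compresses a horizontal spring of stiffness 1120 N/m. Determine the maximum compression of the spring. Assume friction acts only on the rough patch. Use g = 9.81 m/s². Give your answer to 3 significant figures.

Initial energy: E₁ = mgh = (8.44)(9.81)(5.80) = 480.22 J
Friction removes W_f = μ_k mg d = (0.19)(8.44)(9.81)(4.39) = 69.06 J
Energy reaching the spring: E = 480.22 − 69.06 = 411.16 J
At max compression ½kx² = E ⇒ x = √(2E/k) = √(2 × 411.16/1120) = 0.8569 m

x = 0.857 m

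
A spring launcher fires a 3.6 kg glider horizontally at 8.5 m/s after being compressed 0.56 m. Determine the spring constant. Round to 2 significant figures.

Spring PE at full compression equals KE at release: ½kx² = ½mv²
k = mv²/x² = (3.6)(8.5)²/(0.56)² = 829.4 N/m

k = 830 N/m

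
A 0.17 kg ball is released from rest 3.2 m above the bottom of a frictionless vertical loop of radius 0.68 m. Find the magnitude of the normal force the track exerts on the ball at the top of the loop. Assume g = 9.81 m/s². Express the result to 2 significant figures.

Energy from release to top (height 2r): mgh = ½mv_top² + mg(2r)
v_top² = 2g(h − 2r) = 2(9.81)(3.2 − 1.360) = 36.101 m²/s²
At the top, both N and weight point toward the centre: N + mg = mv_top²/r
N = m(v_top²/r − g) = 0.17(36.101/0.68 − 9.81) = 7.358 N

N = 7.4 N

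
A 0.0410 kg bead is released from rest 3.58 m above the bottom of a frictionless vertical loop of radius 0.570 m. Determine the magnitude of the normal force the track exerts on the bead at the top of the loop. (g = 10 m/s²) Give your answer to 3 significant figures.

Energy from release to top (height 2r): mgh = ½mv_top² + mg(2r)
v_top² = 2g(h − 2r) = 2(10)(3.58 − 1.140) = 48.800 m²/s²
At the top, both N and weight point toward the centre: N + mg = mv_top²/r
N = m(v_top²/r − g) = 0.0410(48.800/0.570 − 10) = 3.100 N

N = 3.10 N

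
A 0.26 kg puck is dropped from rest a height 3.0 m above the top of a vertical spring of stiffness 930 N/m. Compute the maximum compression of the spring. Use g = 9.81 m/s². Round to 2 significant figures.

x = 0.13 m

Measuring PE from the top of the relaxed spring, at max compression the puck has dropped H + x with zero KE, so:
mg(H + x) = ½kx²
½(930)x² − (0.26)(9.81)x − (0.26)(9.81)(3.0) = 0
465.0x² − 2.551x − 7.652 = 0
x = [2.551 + √(6.506 + 14232)]/(2 × 465.0) = 0.1311 m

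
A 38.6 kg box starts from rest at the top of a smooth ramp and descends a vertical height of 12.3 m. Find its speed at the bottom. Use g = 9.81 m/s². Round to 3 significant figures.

v = 15.5 m/s

Equating total energy at the two states: mgh = ½mv²
v = √(2gh) = √(2 × 9.81 × 12.3) = √241.33 = 15.53 m/s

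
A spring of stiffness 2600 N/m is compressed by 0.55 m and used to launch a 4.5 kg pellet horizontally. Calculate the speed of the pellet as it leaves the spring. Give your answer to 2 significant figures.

Conservation of energy: ½kx² = ½mv²
v = x√(k/m) = 0.55 × √(2600/4.5) = 13.22 m/s

v = 13 m/s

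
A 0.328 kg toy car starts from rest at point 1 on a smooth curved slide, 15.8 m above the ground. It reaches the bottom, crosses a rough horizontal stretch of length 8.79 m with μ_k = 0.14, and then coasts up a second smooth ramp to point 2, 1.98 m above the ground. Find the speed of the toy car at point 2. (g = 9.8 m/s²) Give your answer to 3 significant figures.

Energy at 1: mgh₁ = (0.328)(9.8)(15.8) = 50.788 J
Friction loss: W_f = μ_k mg d = 3.956 J
At 2: ½mv² + mgh₂ = mgh₁ − W_f
½mv² = 50.788 − 3.956 − 6.3645 = 40.467 J
v = √(2 × 40.467/0.328) = 15.71 m/s

v = 15.7 m/s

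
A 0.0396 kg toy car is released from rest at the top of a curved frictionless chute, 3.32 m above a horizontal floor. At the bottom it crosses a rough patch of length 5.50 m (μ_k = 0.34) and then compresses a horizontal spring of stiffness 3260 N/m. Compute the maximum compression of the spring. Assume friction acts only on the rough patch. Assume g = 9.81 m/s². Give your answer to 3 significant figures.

x = 0.0186 m

Initial energy: E₁ = mgh = (0.0396)(9.81)(3.32) = 1.2897 J
Friction removes W_f = μ_k mg d = (0.34)(0.0396)(9.81)(5.50) = 0.7265 J
Energy reaching the spring: E = 1.2897 − 0.7265 = 0.56329 J
At max compression ½kx² = E ⇒ x = √(2E/k) = √(2 × 0.56329/3260) = 0.01859 m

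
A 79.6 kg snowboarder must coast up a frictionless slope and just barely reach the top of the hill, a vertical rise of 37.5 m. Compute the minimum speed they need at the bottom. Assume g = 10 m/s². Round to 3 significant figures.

At the top they are momentarily at rest, so all KE converts to PE: ½mv² = mgh
v = √(2gh) = √(2 × 10 × 37.5) = 27.39 m/s

v = 27.4 m/s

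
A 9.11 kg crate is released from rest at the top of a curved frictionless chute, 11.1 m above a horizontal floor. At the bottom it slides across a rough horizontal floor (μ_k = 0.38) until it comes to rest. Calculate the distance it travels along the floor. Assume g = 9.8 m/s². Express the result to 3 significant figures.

d = 29.2 m

Energy bookkeeping (friction removes W_f = μ_k N d):
At rest all PE has been dissipated by friction: mgh = μ_k m g d
d = h/μ_k = 11.1/0.38 = 29.21 m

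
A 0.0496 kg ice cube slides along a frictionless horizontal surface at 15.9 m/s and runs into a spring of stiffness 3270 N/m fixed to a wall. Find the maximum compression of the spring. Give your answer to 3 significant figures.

Conservation of energy between contact and max compression: ½mv² = ½kx²
x = v√(m/k) = 15.9 × √(0.0496/3270) = 0.06192 m

x = 0.0619 m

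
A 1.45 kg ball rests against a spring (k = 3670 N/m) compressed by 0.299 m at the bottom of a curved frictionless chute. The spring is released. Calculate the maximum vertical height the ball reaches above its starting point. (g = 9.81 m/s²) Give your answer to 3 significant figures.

h = 11.5 m

Energy conservation from release to the highest point: ½kx² = mgh
h = kx²/(2mg) = (3670)(0.299)²/(2 × 1.45 × 9.81) = 11.53 m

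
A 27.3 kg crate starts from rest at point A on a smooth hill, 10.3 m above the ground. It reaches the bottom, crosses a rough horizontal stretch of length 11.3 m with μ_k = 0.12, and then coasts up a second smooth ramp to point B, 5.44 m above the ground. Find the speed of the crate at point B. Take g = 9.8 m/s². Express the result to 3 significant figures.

Energy at A: mgh₁ = (27.3)(9.8)(10.3) = 2755.7 J
Friction loss: W_f = μ_k mg d = 362.8 J
At B: ½mv² + mgh₂ = mgh₁ − W_f
½mv² = 2755.7 − 362.8 − 1455.4 = 937.46 J
v = √(2 × 937.46/27.3) = 8.287 m/s

v = 8.29 m/s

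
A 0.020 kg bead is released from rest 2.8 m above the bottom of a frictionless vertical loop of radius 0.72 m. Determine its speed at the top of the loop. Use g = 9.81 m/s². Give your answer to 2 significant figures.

v = 5.2 m/s

Energy conservation: mgh = ½mv_top² + mg(2r)
v_top² = 2g(h − 2r) = 2(9.81)(2.8 − 1.440) = 26.68
v_top = 5.166 m/s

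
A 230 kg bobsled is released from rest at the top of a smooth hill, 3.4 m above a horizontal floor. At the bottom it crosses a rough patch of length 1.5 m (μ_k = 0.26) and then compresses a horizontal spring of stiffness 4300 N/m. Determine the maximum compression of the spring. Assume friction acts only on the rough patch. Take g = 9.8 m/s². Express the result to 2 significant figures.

x = 1.8 m

Initial energy: E₁ = mgh = (230)(9.8)(3.4) = 7663.6 J
Friction removes W_f = μ_k mg d = (0.26)(230)(9.8)(1.5) = 879.1 J
Energy reaching the spring: E = 7663.6 − 879.1 = 6784.5 J
At max compression ½kx² = E ⇒ x = √(2E/k) = √(2 × 6784.5/4300) = 1.776 m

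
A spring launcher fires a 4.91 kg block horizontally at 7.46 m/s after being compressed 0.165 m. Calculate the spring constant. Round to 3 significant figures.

k = 10000 N/m

Spring PE at full compression equals KE at release: ½kx² = ½mv²
k = mv²/x² = (4.91)(7.46)²/(0.165)² = 10037 N/m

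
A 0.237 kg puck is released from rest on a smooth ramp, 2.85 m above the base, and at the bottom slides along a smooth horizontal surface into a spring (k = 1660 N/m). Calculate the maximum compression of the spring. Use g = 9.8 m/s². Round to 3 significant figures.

x = 0.0893 m

Gravitational PE at the top equals spring PE at max compression: mgh = ½kx²
x = √(2mgh/k) = √(2 × 0.237 × 9.8 × 2.85 / 1660) = 0.08930 m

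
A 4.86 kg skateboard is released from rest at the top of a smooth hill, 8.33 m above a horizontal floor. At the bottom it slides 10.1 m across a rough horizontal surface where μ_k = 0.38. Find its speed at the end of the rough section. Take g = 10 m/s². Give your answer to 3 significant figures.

Energy at the top = energy at the end + work done against friction:
mgh = ½mv² + μ_k m g d
W_f = μ_k mg d = (0.38)(4.86)(10)(10.1) = 186.5 J
½mv² = mgh − W_f = 404.84 − 186.5 = 218.31 J
v = √(2 × 218.31/4.86) = 9.478 m/s

v = 9.48 m/s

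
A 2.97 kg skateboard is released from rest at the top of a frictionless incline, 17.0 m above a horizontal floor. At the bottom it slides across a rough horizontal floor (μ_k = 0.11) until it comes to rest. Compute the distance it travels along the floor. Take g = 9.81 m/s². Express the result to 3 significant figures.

d = 155 m

Energy at the top = energy at the end + work done against friction:
At rest all PE has been dissipated by friction: mgh = μ_k m g d
d = h/μ_k = 17.0/0.11 = 154.5 m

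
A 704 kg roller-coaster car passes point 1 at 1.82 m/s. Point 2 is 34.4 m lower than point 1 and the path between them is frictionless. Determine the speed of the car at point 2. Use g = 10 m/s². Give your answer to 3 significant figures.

v = 26.3 m/s

Energy conservation between the two points: ½mv₀² + mgh = ½mv²
v² = v₀² + 2gh = (1.82)² + 2(10)(34.4) = 691.31
v = √691.31 = 26.29 m/s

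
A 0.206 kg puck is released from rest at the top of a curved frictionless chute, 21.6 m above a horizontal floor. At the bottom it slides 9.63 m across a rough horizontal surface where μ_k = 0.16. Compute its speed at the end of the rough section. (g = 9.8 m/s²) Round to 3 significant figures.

v = 19.8 m/s

Energy at the top = energy at the end + work done against friction:
mgh = ½mv² + μ_k m g d
W_f = μ_k mg d = (0.16)(0.206)(9.8)(9.63) = 3.111 J
½mv² = mgh − W_f = 43.606 − 3.111 = 40.496 J
v = √(2 × 40.496/0.206) = 19.83 m/s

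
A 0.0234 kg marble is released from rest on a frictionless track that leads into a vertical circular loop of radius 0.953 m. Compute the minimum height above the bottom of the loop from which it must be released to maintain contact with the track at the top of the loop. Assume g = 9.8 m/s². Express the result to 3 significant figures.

At the top, for minimum speed gravity alone supplies the centripetal force: mg = mv_top²/r ⇒ v_top² = gr = 9.339 m²/s²
Energy conservation from release height h to the top (height 2r): mgh = ½mv_top² + mg(2r)
h = v_top²/(2g) + 2r = r/2 + 2r = 5r/2 = 2.382 m

h = 2.38 m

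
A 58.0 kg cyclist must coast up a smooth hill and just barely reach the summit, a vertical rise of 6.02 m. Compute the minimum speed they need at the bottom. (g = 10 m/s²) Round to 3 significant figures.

v = 11.0 m/s

At the top they are momentarily at rest, so all KE converts to PE: ½mv² = mgh
v = √(2gh) = √(2 × 10 × 6.02) = 10.97 m/s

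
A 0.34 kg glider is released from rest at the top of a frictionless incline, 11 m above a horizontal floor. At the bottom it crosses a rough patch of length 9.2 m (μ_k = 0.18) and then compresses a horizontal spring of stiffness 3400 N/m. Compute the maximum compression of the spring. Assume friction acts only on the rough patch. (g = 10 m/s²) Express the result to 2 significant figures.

x = 0.14 m

Initial energy: E₁ = mgh = (0.34)(10)(11) = 37.400 J
Friction removes W_f = μ_k mg d = (0.18)(0.34)(10)(9.2) = 5.630 J
Energy reaching the spring: E = 37.400 − 5.630 = 31.770 J
At max compression ½kx² = E ⇒ x = √(2E/k) = √(2 × 31.770/3400) = 0.1367 m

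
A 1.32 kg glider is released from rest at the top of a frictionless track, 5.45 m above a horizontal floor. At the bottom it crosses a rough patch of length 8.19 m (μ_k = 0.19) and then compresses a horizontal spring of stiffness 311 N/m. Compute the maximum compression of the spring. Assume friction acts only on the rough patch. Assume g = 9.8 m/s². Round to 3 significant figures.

Initial energy: E₁ = mgh = (1.32)(9.8)(5.45) = 70.501 J
Friction removes W_f = μ_k mg d = (0.19)(1.32)(9.8)(8.19) = 20.13 J
Energy reaching the spring: E = 70.501 − 20.13 = 50.371 J
At max compression ½kx² = E ⇒ x = √(2E/k) = √(2 × 50.371/311) = 0.5692 m

x = 0.569 m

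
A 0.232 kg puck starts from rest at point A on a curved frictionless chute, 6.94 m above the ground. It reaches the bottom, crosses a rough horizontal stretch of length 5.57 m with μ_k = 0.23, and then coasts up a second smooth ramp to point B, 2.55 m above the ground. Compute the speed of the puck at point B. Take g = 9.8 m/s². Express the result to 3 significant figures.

Energy at A: mgh₁ = (0.232)(9.8)(6.94) = 15.779 J
Friction loss: W_f = μ_k mg d = 2.913 J
At B: ½mv² + mgh₂ = mgh₁ − W_f
½mv² = 15.779 − 2.913 − 5.7977 = 7.0684 J
v = √(2 × 7.0684/0.232) = 7.806 m/s

v = 7.81 m/s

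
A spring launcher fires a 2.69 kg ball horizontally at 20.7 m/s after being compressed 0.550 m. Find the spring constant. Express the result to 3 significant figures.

Spring PE at full compression equals KE at release: ½kx² = ½mv²
k = mv²/x² = (2.69)(20.7)²/(0.550)² = 3810 N/m

k = 3810 N/m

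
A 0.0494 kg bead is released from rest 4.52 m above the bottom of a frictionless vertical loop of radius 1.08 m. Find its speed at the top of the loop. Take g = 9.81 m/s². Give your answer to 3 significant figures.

v = 6.80 m/s

Energy conservation: mgh = ½mv_top² + mg(2r)
v_top² = 2g(h − 2r) = 2(9.81)(4.52 − 2.160) = 46.30
v_top = 6.805 m/s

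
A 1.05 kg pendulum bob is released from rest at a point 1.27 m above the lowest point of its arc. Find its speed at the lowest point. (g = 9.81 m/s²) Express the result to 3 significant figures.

Mechanical energy is conserved (no friction): mgh = ½mv²
v = √(2gh) = √(2 × 9.81 × 1.27) = √24.917 = 4.992 m/s

v = 4.99 m/s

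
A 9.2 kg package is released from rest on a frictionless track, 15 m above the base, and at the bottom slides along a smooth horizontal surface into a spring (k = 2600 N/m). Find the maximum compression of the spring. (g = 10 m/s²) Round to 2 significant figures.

Gravitational PE at the top equals spring PE at max compression: mgh = ½kx²
x = √(2mgh/k) = √(2 × 9.2 × 10 × 15 / 2600) = 1.030 m

x = 1.0 m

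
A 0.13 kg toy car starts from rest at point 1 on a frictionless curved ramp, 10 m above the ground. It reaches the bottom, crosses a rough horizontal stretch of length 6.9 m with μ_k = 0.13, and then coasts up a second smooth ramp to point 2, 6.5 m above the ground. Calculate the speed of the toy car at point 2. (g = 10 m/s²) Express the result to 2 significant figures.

v = 7.2 m/s

Energy at 1: mgh₁ = (0.13)(10)(10) = 13.000 J
Friction loss: W_f = μ_k mg d = 1.166 J
At 2: ½mv² + mgh₂ = mgh₁ − W_f
½mv² = 13.000 − 1.166 − 8.4500 = 3.3839 J
v = √(2 × 3.3839/0.13) = 7.215 m/s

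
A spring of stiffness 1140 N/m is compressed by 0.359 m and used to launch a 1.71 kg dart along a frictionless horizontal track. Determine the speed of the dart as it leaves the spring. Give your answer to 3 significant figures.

The dart leaves the spring when the spring is at natural length, so ½kx² = ½mv²
v = x√(k/m) = 0.359 × √(1140/1.71) = 9.269 m/s

v = 9.27 m/s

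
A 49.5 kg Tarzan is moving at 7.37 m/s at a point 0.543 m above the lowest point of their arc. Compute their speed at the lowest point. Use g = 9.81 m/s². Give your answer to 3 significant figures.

By conservation of mechanical energy, ½mv₀² + mgh = ½mv²
The mass cancels from both sides.
v² = v₀² + 2gh = (7.37)² + 2(9.81)(0.543) = 64.971
v = √64.971 = 8.060 m/s

v = 8.06 m/s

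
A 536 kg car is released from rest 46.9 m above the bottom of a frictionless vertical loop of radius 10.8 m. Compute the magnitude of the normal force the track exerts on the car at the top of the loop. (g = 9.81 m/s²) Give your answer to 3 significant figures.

N = 19400 N

Energy from release to top (height 2r): mgh = ½mv_top² + mg(2r)
v_top² = 2g(h − 2r) = 2(9.81)(46.9 − 21.60) = 496.39 m²/s²
At the top, both N and weight point toward the centre: N + mg = mv_top²/r
N = m(v_top²/r − g) = 536(496.39/10.8 − 9.81) = 19377 N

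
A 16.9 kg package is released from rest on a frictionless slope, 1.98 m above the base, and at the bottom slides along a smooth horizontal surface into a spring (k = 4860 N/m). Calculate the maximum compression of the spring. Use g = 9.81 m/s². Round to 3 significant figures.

Gravitational PE at the top equals spring PE at max compression: mgh = ½kx²
x = √(2mgh/k) = √(2 × 16.9 × 9.81 × 1.98 / 4860) = 0.3675 m

x = 0.368 m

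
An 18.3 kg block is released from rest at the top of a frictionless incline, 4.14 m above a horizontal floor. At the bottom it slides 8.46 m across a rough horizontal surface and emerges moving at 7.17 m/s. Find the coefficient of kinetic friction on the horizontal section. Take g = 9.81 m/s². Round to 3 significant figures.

μ_k = 0.180

Energy bookkeeping (friction removes W_f = μ_k N d):
mgh = ½mv² + μ_k m g d
mgh = 743.23 J; ½mv² = 470.39 J
W_f = 743.23 − 470.39 = 272.8 J
μ_k = W_f/(mg·d) = 272.8/(179.5 × 8.46) = 0.1796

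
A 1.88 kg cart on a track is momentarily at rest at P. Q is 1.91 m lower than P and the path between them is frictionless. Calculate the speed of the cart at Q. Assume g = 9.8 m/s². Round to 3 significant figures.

v = 6.12 m/s

Mechanical energy is conserved (no friction): mgh = ½mv²
v = √(2gh) = √(2 × 9.8 × 1.91) = √37.436 = 6.118 m/s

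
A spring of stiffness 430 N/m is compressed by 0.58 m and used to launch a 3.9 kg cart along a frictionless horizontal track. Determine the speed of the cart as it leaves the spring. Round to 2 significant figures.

v = 6.1 m/s

The cart leaves the spring when the spring is at natural length, so ½kx² = ½mv²
v = x√(k/m) = 0.58 × √(430/3.9) = 6.090 m/s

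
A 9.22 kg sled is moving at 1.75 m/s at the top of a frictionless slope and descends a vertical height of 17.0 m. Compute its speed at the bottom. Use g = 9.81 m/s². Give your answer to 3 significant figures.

v = 18.3 m/s

Energy conservation between the two points: ½mv₀² + mgh = ½mv²
The mass cancels from both sides.
v² = v₀² + 2gh = (1.75)² + 2(9.81)(17.0) = 336.60
v = √336.60 = 18.35 m/s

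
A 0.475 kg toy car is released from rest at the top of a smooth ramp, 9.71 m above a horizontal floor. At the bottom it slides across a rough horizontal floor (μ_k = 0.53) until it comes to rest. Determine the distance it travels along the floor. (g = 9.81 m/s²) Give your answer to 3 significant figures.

Energy at the top = energy at the end + work done against friction:
At rest all PE has been dissipated by friction: mgh = μ_k m g d
d = h/μ_k = 9.71/0.53 = 18.32 m

d = 18.3 m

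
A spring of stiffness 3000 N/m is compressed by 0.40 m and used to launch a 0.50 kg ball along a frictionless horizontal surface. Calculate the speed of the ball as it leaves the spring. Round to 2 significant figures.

v = 31 m/s

Conservation of energy: ½kx² = ½mv²
v = x√(k/m) = 0.40 × √(3000/0.50) = 30.98 m/s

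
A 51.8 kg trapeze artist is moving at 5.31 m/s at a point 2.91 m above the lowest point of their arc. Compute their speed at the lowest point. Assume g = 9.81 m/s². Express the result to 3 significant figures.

By conservation of mechanical energy, ½mv₀² + mgh = ½mv²
v² = v₀² + 2gh = (5.31)² + 2(9.81)(2.91) = 85.290
v = √85.290 = 9.235 m/s

v = 9.24 m/s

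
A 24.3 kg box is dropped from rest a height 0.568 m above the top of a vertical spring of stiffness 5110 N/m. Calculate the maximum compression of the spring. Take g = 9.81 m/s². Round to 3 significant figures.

Measuring PE from the top of the relaxed spring, at max compression the box has dropped H + x with zero KE, so:
mg(H + x) = ½kx²
½(5110)x² − (24.3)(9.81)x − (24.3)(9.81)(0.568) = 0
2555x² − 238.4x − 135.4 = 0
x = [238.4 + √(56826 + 1.3838e+06)]/(2 × 2555) = 0.2815 m

x = 0.282 m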